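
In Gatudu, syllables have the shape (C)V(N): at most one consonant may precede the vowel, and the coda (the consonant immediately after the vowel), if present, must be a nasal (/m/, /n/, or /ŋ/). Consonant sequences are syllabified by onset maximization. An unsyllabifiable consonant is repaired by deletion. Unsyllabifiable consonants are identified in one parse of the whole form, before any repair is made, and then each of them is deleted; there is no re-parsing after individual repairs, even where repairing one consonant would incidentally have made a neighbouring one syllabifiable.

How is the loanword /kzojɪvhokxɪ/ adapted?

zojɪhoxɪ

Under (C)V(N), the unsyllabifiable consonants are /k/, /v/, /k/ (only a nasal (/m/, /n/, or /ŋ/) is licensed in coda position; onsets are limited to one consonant).
Deletion applies to /k/, /v/, /k/.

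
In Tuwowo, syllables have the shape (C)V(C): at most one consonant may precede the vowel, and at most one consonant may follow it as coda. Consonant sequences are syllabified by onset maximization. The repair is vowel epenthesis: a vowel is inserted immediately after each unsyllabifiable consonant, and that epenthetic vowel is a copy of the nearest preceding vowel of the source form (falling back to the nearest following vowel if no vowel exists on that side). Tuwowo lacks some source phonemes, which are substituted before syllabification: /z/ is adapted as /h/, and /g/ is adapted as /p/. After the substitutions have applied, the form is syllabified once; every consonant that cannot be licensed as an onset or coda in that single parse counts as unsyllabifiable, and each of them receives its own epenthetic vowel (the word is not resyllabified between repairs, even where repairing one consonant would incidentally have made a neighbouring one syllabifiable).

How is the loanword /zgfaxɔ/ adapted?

hapafaxɔ

Substitution: /z/ → /h/, /g/ → /p/, giving /hpfaxɔ/.
Syllabifying with onset maximization leaves /h/, /p/ stranded (at most one coda consonant is licensed; onsets are limited to one consonant).
Inserting the epenthetic vowel yields /h/ → /ha/, /p/ → /pa/.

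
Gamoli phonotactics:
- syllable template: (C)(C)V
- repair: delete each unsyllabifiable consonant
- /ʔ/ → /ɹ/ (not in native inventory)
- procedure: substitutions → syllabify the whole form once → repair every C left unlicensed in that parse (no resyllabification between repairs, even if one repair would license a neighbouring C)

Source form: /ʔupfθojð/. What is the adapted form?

ɹufθo

Substitution: /ʔ/ → /ɹ/, giving /ɹupfθojð/.
Under (C)(C)V, the unsyllabifiable consonants are /p/, /j/, /ð/ (no codas are permitted; onsets may contain at most 2 consonants).
Deleting the stranded consonants removes /p/, /j/, /ð/.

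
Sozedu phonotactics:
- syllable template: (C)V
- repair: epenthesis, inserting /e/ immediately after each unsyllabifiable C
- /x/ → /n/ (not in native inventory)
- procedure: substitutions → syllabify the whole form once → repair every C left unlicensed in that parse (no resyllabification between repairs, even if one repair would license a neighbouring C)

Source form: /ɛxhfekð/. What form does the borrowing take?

ɛnehefekeðe

Substitution: /x/ → /n/, giving /ɛnhfekð/.
The consonants /n/, /h/, /k/, /ð/ cannot be parsed into a legal (C)V syllable (no codas are permitted; onsets are limited to one consonant).
Inserting the epenthetic vowel yields /n/ → /ne/, /h/ → /he/, /k/ → /ke/, /ð/ → /ðe/.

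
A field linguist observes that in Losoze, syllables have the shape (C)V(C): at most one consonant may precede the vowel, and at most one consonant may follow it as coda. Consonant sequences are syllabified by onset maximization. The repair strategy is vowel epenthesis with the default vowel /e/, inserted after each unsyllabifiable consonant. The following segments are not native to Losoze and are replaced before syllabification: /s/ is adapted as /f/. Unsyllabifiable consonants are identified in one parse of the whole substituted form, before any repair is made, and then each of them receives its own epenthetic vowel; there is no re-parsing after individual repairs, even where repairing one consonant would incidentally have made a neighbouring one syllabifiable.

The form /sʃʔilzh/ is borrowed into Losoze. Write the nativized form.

feʃeʔilzehe

Substitution: /s/ → /f/, giving /fʃʔilzh/.
Under (C)V(C), the unsyllabifiable consonants are /f/, /ʃ/, /z/, /h/ (at most one coda consonant is licensed; onsets are limited to one consonant).
Inserting the epenthetic vowel yields /f/ → /fe/, /ʃ/ → /ʃe/, /z/ → /ze/, /h/ → /he/.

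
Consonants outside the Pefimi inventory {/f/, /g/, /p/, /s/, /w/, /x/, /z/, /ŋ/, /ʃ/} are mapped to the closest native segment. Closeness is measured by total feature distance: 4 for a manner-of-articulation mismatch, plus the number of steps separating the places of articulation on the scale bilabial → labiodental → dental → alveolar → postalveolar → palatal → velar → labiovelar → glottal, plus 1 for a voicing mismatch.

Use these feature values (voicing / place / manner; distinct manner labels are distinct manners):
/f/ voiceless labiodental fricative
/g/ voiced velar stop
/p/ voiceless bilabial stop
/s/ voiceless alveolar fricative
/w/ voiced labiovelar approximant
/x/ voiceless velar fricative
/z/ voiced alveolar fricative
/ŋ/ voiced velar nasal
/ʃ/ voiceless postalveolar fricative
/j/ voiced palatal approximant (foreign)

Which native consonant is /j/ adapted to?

w

/w/ is closest: same manner (approximant), place distance 2 (palatal→labiovelar), same voicing; total 2. Next closest is /g/ at distance 5.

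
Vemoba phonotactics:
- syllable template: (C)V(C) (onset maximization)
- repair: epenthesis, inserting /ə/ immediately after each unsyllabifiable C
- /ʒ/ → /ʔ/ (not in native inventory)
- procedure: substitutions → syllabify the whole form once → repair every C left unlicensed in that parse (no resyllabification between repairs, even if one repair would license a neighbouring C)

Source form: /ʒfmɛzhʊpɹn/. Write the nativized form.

ʔəfəmɛzhʊpɹənə

Substitution: /ʒ/ → /ʔ/, giving /ʔfmɛzhʊpɹn/.
The consonants /ʔ/, /f/, /ɹ/, /n/ cannot be parsed into a legal (C)V(C) syllable (at most one coda consonant is licensed; onsets are limited to one consonant).
Inserting the epenthetic vowel yields /ʔ/ → /ʔə/, /f/ → /fə/, /ɹ/ → /ɹə/, /n/ → /nə/.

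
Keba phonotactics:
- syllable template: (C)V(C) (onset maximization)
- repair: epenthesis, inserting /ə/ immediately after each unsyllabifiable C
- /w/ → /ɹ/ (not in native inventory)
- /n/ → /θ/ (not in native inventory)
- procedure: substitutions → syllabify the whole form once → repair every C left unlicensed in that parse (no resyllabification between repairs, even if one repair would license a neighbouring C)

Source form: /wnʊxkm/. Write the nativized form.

ɹəθʊxkəmə

Substitution: /w/ → /ɹ/, /n/ → /θ/, giving /ɹθʊxkm/.
Under (C)V(C), the unsyllabifiable consonants are /ɹ/, /k/, /m/ (at most one coda consonant is licensed; onsets are limited to one consonant).
Inserting the epenthetic vowel yields /ɹ/ → /ɹə/, /k/ → /kə/, /m/ → /mə/.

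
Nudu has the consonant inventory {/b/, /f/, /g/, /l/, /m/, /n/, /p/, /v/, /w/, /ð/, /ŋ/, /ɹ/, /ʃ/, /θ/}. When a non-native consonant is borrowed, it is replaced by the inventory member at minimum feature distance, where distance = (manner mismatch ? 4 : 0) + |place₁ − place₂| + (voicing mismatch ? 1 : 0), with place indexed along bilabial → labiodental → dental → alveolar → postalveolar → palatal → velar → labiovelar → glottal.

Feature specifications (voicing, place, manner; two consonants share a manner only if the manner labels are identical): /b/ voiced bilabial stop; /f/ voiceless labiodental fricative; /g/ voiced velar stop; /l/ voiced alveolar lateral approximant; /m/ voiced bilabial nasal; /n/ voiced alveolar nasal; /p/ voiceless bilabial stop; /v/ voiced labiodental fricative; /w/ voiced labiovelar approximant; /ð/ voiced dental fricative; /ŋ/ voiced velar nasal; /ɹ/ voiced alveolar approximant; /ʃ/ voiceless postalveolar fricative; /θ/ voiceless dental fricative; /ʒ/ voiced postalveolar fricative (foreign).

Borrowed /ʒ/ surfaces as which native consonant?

/ʃ/ is closest: same manner (fricative), place distance 0 (postalveolar→postalveolar), voicing differs (+1); total 1. Next closest is /ð/ at distance 2.

ʃ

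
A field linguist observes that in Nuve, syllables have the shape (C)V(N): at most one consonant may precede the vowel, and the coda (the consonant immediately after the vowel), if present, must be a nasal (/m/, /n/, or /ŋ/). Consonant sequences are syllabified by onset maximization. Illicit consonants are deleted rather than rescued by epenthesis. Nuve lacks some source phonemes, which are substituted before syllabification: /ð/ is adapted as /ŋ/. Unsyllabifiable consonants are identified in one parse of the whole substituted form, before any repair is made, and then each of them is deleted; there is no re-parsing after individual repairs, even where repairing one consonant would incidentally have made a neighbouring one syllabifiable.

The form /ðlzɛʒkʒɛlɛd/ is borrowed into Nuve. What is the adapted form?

zɛʒɛlɛ

Substitution: /ð/ → /ŋ/, giving /ŋlzɛʒkʒɛlɛd/.
The consonants /ŋ/, /l/, /ʒ/, /k/, /d/ cannot be parsed into a legal (C)V(N) syllable (only a nasal (/m/, /n/, or /ŋ/) is licensed in coda position; onsets are limited to one consonant).
Deletion applies to /ŋ/, /l/, /ʒ/, /k/, /d/.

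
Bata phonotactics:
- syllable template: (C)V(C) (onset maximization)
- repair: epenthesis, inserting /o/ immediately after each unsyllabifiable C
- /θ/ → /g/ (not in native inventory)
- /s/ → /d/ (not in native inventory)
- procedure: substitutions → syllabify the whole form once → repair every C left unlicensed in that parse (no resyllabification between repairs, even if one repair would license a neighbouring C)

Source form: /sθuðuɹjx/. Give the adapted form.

Substitution: /s/ → /d/, /θ/ → /g/, giving /dguðuɹjx/.
The consonants /d/, /j/, /x/ cannot be parsed into a legal (C)V(C) syllable (at most one coda consonant is licensed; onsets are limited to one consonant).
Inserting the epenthetic vowel yields /d/ → /do/, /j/ → /jo/, /x/ → /xo/.

doguðuɹjoxo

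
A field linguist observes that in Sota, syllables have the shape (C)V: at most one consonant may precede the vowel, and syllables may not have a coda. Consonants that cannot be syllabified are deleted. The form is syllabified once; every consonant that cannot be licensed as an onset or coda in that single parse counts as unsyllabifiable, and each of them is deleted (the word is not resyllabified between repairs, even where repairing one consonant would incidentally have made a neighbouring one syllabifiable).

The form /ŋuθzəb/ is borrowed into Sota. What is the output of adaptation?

The consonants /θ/, /b/ cannot be parsed into a legal (C)V syllable (no codas are permitted; onsets are limited to one consonant).
Deletion applies to /θ/, /b/.

ŋuzə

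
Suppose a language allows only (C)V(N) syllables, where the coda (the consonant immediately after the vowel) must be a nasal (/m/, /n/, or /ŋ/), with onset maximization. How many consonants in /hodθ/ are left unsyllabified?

Under (C)V(N), the unsyllabifiable consonants are /d/, /θ/ (only a nasal (/m/, /n/, or /ŋ/) is licensed in coda position; onsets are limited to one consonant).

2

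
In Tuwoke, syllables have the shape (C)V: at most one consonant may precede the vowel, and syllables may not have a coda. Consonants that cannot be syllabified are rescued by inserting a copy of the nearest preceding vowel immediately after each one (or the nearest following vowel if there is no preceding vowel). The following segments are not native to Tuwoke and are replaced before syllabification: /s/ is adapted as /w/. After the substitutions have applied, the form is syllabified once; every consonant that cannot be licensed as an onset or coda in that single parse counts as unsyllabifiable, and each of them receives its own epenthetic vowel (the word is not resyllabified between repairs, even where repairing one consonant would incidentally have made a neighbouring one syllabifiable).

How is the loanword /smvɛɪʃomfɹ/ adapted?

Substitution: /s/ → /w/, giving /wmvɛɪʃomfɹ/.
The consonants /w/, /m/, /m/, /f/, /ɹ/ cannot be parsed into a legal (C)V syllable (no codas are permitted; onsets are limited to one consonant).
Each unlicensed consonant becomes the onset of a new syllable: /w/ → /wɛ/, /m/ → /mɛ/, /m/ → /mo/, /f/ → /fo/, /ɹ/ → /ɹo/.

wɛmɛvɛɪʃomofoɹo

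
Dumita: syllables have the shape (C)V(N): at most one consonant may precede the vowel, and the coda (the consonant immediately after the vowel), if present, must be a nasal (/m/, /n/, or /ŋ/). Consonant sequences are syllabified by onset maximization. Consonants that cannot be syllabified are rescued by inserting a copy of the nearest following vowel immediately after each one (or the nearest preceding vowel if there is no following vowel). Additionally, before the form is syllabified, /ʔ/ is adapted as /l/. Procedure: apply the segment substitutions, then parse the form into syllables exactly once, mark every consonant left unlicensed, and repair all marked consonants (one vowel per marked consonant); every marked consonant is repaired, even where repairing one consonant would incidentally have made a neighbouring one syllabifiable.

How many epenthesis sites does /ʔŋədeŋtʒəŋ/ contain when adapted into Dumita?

After substitution the input is /lŋədeŋtʒəŋ/.
The unsyllabifiable consonants are /l/, /t/; each receives one epenthetic vowel.

2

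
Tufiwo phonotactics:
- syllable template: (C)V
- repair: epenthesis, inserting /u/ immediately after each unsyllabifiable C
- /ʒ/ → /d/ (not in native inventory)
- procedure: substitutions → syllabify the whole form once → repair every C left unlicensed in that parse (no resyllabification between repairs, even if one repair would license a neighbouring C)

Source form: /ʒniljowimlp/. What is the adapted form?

dunilujowimulupu

Substitution: /ʒ/ → /d/, giving /dniljowimlp/.
Under (C)V, the unsyllabifiable consonants are /d/, /l/, /m/, /l/, /p/ (no codas are permitted; onsets are limited to one consonant).
Inserting the epenthetic vowel yields /d/ → /du/, /l/ → /lu/, /m/ → /mu/, /l/ → /lu/, /p/ → /pu/.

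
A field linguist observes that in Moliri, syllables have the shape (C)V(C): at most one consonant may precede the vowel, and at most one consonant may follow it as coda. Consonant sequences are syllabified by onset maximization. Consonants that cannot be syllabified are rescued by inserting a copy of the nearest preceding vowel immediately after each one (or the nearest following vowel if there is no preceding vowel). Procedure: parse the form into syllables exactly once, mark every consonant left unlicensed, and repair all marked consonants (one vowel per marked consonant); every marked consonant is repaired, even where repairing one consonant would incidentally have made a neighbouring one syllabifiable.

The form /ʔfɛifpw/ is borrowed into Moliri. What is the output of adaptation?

ʔɛfɛifpiwi

Under (C)V(C), the unsyllabifiable consonants are /ʔ/, /p/, /w/ (at most one coda consonant is licensed; onsets are limited to one consonant).
Inserting the epenthetic vowel yields /ʔ/ → /ʔɛ/, /p/ → /pi/, /w/ → /wi/.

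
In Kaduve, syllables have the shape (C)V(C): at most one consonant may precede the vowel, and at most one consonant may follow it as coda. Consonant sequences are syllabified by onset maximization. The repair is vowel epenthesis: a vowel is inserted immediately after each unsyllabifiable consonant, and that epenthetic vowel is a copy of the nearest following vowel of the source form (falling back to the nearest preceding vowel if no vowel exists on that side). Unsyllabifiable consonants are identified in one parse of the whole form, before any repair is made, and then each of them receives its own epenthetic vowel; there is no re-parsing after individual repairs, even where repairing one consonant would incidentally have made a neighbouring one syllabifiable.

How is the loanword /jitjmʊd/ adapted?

jitjʊmʊd

Under (C)V(C), the unsyllabifiable consonants are /j/ (at most one coda consonant is licensed; onsets are limited to one consonant).
Each unlicensed consonant becomes the onset of a new syllable: /j/ → /jʊ/.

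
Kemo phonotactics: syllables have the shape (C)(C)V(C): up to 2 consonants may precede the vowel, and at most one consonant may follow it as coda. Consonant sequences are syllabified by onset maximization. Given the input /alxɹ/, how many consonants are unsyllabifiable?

2

Syllabifying with onset maximization leaves /x/, /ɹ/ stranded (at most one coda consonant is licensed; onsets may contain at most 2 consonants).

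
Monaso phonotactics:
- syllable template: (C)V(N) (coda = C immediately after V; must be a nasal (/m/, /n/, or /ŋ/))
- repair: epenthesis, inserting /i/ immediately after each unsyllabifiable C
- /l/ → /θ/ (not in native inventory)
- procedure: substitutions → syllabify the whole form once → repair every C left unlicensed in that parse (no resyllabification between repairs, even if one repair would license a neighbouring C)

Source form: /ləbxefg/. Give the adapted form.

θəbixefigi

Substitution: /l/ → /θ/, giving /θəbxefg/.
Syllabifying with onset maximization leaves /b/, /f/, /g/ stranded (only a nasal (/m/, /n/, or /ŋ/) is licensed in coda position; onsets are limited to one consonant).
Epenthesis after each stranded consonant: /b/ → /bi/, /f/ → /fi/, /g/ → /gi/.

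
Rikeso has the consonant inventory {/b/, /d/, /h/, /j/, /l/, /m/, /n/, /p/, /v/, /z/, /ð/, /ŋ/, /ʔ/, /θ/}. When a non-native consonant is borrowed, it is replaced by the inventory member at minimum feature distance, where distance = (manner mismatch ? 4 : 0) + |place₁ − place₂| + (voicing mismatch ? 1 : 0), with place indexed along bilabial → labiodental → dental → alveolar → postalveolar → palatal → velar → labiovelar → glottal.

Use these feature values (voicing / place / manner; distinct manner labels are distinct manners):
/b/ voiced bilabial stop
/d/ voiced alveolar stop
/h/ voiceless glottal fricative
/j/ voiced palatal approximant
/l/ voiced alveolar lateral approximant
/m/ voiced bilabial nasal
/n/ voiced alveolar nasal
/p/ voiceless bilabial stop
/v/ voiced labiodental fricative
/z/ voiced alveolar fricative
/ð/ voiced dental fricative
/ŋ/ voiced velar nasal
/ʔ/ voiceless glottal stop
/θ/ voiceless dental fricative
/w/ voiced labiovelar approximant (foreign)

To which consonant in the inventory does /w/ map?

j

/j/ is closest: same manner (approximant), place distance 2 (labiovelar→palatal), same voicing; total 2. Next closest is /ŋ/ at distance 5.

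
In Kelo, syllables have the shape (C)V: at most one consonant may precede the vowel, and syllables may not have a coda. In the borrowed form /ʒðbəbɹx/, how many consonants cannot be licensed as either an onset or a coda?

The consonants /ʒ/, /ð/, /b/, /ɹ/, /x/ cannot be parsed into a legal (C)V syllable (no codas are permitted; onsets are limited to one consonant).

5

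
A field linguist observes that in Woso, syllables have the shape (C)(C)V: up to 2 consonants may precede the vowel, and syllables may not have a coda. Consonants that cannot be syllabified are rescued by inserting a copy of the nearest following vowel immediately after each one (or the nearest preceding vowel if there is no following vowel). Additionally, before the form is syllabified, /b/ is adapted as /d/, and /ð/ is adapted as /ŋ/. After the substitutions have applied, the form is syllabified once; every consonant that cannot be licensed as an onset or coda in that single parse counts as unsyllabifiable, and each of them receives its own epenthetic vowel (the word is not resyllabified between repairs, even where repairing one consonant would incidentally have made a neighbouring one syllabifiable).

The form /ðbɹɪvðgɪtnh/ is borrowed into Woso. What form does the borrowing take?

Substitution: /ð/ → /ŋ/, /b/ → /d/, giving /ŋdɹɪvŋgɪtnh/.
The consonants /ŋ/, /v/, /t/, /n/, /h/ cannot be parsed into a legal (C)(C)V syllable (no codas are permitted; onsets may contain at most 2 consonants).
Inserting the epenthetic vowel yields /ŋ/ → /ŋɪ/, /v/ → /vɪ/, /t/ → /tɪ/, /n/ → /nɪ/, /h/ → /hɪ/.

ŋɪdɹɪvɪŋgɪtɪnɪhɪ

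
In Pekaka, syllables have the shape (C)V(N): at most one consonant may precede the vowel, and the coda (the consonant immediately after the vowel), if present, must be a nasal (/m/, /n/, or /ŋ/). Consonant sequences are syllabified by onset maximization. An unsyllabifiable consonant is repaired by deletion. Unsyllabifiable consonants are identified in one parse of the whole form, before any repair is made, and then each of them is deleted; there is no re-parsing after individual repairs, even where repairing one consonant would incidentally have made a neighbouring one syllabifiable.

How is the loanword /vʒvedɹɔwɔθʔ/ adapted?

veɹɔwɔ

The consonants /v/, /ʒ/, /d/, /θ/, /ʔ/ cannot be parsed into a legal (C)V(N) syllable (only a nasal (/m/, /n/, or /ŋ/) is licensed in coda position; onsets are limited to one consonant).
Deleting the stranded consonants removes /v/, /ʒ/, /d/, /θ/, /ʔ/.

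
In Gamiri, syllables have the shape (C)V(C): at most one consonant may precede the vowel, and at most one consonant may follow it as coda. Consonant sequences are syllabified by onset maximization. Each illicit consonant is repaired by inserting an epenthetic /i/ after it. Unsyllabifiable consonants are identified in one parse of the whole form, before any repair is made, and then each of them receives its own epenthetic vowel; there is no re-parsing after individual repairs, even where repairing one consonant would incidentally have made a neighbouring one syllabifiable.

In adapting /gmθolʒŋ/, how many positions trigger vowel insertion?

The unsyllabifiable consonants are /g/, /m/, /ʒ/, /ŋ/; each receives one epenthetic vowel.

4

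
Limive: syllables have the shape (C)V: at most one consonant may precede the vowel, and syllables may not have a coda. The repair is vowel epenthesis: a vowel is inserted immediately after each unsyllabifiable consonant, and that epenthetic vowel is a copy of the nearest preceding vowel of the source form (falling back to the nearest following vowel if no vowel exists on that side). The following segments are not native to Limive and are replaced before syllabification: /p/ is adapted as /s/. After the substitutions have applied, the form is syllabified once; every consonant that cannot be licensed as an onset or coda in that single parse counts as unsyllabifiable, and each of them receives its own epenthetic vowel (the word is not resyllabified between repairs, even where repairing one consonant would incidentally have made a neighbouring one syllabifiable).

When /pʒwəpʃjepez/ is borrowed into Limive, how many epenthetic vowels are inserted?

5

After substitution the input is /sʒwəsʃjesez/.
The unsyllabifiable consonants are /s/, /ʒ/, /s/, /ʃ/, /z/; each receives one epenthetic vowel.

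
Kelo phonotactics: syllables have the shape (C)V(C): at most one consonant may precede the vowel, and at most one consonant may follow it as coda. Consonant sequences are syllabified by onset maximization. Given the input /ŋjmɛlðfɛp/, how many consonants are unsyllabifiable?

3

Under (C)V(C), the unsyllabifiable consonants are /ŋ/, /j/, /ð/ (at most one coda consonant is licensed; onsets are limited to one consonant).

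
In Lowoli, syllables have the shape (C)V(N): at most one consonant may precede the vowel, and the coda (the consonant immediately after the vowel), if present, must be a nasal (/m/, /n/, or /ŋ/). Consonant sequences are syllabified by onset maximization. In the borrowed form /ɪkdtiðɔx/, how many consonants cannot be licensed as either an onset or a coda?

3

Syllabifying with onset maximization leaves /k/, /d/, /x/ stranded (only a nasal (/m/, /n/, or /ŋ/) is licensed in coda position; onsets are limited to one consonant).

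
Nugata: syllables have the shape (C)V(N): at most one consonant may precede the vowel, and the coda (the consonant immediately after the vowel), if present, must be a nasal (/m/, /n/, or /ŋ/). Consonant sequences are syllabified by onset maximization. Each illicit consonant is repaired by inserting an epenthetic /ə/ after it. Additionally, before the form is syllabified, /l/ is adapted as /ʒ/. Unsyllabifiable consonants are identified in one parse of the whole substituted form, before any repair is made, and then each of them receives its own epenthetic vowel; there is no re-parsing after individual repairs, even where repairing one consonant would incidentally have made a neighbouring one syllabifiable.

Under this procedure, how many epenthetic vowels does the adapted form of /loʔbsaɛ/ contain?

After substitution the input is /ʒoʔbsaɛ/.
The unsyllabifiable consonants are /ʔ/, /b/; each receives one epenthetic vowel.

2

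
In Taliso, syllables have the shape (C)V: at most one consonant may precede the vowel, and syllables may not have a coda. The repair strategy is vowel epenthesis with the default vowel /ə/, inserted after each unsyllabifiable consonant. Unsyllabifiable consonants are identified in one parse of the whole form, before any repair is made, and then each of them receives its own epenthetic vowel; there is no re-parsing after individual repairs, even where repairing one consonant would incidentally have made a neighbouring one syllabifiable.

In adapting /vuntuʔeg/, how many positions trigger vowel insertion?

The unsyllabifiable consonants are /n/, /g/; each receives one epenthetic vowel.

2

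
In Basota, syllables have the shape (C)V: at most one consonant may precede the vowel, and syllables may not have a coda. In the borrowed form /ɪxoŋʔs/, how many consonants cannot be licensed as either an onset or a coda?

3

Syllabifying with onset maximization leaves /ŋ/, /ʔ/, /s/ stranded (no codas are permitted; onsets are limited to one consonant).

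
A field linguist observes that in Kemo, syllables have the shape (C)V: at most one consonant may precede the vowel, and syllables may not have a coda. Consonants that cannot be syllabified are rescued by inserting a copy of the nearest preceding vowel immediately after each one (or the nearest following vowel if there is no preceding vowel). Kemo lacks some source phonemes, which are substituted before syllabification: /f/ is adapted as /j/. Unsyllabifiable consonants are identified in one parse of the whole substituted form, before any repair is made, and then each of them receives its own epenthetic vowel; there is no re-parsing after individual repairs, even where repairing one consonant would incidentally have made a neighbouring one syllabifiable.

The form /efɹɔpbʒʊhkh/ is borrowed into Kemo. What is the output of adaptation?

Substitution: /f/ → /j/, giving /ejɹɔpbʒʊhkh/.
The consonants /j/, /p/, /b/, /h/, /k/, /h/ cannot be parsed into a legal (C)V syllable (no codas are permitted; onsets are limited to one consonant).
Epenthesis after each stranded consonant: /j/ → /je/, /p/ → /pɔ/, /b/ → /bɔ/, /h/ → /hʊ/, /k/ → /kʊ/, /h/ → /hʊ/.

ejeɹɔpɔbɔʒʊhʊkʊhʊ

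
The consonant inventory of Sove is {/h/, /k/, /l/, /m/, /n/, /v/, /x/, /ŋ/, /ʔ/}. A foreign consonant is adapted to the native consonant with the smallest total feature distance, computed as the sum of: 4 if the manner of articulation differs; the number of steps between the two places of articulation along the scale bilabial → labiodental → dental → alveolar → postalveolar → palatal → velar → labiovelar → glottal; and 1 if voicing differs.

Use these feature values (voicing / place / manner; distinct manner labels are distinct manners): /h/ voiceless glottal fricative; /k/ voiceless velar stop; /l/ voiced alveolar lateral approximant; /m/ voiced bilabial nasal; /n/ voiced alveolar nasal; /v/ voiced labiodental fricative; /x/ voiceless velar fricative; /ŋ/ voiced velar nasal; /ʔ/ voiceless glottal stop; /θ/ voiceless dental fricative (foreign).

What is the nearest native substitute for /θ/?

v

/v/ is closest: same manner (fricative), place distance 1 (dental→labiodental), voicing differs (+1); total 2. Next closest is /x/ at distance 4.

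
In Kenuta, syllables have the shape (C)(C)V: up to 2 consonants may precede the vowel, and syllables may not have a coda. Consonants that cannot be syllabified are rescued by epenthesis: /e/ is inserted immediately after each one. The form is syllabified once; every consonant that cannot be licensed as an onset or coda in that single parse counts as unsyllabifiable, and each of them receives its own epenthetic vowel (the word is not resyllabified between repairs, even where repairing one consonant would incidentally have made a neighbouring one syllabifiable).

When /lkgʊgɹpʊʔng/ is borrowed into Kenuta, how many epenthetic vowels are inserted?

5

The unsyllabifiable consonants are /l/, /g/, /ʔ/, /n/, /g/; each receives one epenthetic vowel.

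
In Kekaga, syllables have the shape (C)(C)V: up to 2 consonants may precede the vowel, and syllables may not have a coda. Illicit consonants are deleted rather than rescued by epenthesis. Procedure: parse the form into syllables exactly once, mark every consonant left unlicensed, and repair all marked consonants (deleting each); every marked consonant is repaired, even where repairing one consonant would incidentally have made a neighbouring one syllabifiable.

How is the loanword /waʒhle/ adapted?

The consonants /ʒ/ cannot be parsed into a legal (C)(C)V syllable (no codas are permitted; onsets may contain at most 2 consonants).
Each unlicensed consonant is deleted: /ʒ/.

wahle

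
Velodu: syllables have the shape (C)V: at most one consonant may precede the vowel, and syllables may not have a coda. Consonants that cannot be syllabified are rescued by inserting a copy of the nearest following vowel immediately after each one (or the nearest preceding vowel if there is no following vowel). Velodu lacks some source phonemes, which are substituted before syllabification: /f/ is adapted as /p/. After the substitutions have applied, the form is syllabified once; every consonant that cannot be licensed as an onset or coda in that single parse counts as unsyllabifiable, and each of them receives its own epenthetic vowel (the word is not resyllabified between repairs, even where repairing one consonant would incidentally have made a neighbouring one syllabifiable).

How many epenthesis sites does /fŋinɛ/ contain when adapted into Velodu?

After substitution the input is /pŋinɛ/.
The unsyllabifiable consonants are /p/; each receives one epenthetic vowel.

1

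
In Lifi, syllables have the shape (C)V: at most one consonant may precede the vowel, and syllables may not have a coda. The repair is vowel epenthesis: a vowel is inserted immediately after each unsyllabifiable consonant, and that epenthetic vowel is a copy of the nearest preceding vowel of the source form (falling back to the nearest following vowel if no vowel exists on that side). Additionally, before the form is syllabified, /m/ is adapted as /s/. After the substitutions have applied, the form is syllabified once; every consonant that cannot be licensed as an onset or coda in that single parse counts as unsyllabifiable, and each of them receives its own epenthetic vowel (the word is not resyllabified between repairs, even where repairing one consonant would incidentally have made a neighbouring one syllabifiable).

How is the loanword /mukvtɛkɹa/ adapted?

Substitution: /m/ → /s/, giving /sukvtɛkɹa/.
The consonants /k/, /v/, /k/ cannot be parsed into a legal (C)V syllable (no codas are permitted; onsets are limited to one consonant).
Inserting the epenthetic vowel yields /k/ → /ku/, /v/ → /vu/, /k/ → /kɛ/.

sukuvutɛkɛɹa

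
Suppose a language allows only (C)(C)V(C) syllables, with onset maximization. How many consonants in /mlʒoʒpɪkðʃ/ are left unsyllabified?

Under (C)(C)V(C), the unsyllabifiable consonants are /m/, /ð/, /ʃ/ (at most one coda consonant is licensed; onsets may contain at most 2 consonants).

3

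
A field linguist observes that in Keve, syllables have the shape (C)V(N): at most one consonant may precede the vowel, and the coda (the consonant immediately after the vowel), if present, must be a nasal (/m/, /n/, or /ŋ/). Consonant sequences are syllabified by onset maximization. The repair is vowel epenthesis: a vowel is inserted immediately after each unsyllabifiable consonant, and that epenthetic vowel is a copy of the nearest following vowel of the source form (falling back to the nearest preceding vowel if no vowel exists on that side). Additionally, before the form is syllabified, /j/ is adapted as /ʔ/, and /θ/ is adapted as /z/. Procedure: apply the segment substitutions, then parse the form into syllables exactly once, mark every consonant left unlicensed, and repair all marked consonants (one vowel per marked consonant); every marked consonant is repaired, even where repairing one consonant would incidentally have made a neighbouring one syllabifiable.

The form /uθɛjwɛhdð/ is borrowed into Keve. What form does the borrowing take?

Substitution: /θ/ → /z/, /j/ → /ʔ/, giving /uzɛʔwɛhdð/.
Under (C)V(N), the unsyllabifiable consonants are /ʔ/, /h/, /d/, /ð/ (only a nasal (/m/, /n/, or /ŋ/) is licensed in coda position; onsets are limited to one consonant).
Each unlicensed consonant becomes the onset of a new syllable: /ʔ/ → /ʔɛ/, /h/ → /hɛ/, /d/ → /dɛ/, /ð/ → /ðɛ/.

uzɛʔɛwɛhɛdɛðɛ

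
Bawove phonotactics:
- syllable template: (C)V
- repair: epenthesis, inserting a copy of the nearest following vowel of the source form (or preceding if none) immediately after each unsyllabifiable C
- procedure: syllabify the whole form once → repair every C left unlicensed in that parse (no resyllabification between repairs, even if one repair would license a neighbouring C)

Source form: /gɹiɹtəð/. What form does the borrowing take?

Under (C)V, the unsyllabifiable consonants are /g/, /ɹ/, /ð/ (no codas are permitted; onsets are limited to one consonant).
Inserting the epenthetic vowel yields /g/ → /gi/, /ɹ/ → /ɹə/, /ð/ → /ðə/.

giɹiɹətəðə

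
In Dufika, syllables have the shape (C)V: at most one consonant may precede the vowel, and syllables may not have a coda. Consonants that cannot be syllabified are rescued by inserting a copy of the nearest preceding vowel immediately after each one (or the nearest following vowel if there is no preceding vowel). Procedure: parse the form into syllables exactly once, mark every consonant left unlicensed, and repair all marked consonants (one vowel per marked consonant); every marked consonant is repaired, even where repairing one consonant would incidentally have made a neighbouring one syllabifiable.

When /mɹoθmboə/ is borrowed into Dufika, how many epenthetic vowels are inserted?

The unsyllabifiable consonants are /m/, /θ/, /m/; each receives one epenthetic vowel.

3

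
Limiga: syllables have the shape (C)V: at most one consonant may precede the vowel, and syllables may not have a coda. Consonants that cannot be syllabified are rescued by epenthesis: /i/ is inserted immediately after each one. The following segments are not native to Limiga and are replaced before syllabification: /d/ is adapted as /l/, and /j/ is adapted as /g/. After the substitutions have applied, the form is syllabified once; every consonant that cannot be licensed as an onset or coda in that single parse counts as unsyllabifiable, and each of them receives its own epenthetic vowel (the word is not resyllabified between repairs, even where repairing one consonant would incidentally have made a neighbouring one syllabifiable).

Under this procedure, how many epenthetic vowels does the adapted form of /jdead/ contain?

After substitution the input is /gleal/.
The unsyllabifiable consonants are /g/, /l/; each receives one epenthetic vowel.

2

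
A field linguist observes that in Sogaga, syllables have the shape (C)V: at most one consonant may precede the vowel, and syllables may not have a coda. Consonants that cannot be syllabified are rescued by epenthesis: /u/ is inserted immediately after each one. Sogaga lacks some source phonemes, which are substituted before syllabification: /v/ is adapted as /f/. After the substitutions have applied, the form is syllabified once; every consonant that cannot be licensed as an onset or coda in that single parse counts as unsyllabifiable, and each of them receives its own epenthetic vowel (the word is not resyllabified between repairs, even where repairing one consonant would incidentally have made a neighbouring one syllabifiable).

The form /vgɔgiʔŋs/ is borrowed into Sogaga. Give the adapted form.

fugɔgiʔuŋusu

Substitution: /v/ → /f/, giving /fgɔgiʔŋs/.
Under (C)V, the unsyllabifiable consonants are /f/, /ʔ/, /ŋ/, /s/ (no codas are permitted; onsets are limited to one consonant).
Inserting the epenthetic vowel yields /f/ → /fu/, /ʔ/ → /ʔu/, /ŋ/ → /ŋu/, /s/ → /su/.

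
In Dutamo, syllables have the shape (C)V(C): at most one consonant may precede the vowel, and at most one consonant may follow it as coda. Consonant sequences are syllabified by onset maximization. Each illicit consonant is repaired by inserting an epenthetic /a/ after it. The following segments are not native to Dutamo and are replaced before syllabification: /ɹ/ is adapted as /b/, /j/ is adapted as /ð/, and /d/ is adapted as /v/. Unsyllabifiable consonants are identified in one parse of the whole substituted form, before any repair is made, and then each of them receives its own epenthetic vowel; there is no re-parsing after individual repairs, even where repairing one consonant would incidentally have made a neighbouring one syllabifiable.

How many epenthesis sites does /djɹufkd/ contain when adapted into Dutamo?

4

After substitution the input is /vðbufkv/.
The unsyllabifiable consonants are /v/, /ð/, /k/, /v/; each receives one epenthetic vowel.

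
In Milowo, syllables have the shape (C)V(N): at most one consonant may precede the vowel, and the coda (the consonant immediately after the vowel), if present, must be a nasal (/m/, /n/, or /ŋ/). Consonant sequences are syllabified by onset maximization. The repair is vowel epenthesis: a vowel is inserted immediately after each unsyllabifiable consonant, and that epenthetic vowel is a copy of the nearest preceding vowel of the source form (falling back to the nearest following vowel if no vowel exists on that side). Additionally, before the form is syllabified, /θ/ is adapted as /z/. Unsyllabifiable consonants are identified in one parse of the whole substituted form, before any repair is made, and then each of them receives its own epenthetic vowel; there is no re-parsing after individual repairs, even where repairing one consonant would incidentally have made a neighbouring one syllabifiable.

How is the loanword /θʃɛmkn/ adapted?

Substitution: /θ/ → /z/, giving /zʃɛmkn/.
The consonants /z/, /k/, /n/ cannot be parsed into a legal (C)V(N) syllable (only a nasal (/m/, /n/, or /ŋ/) is licensed in coda position; onsets are limited to one consonant).
Epenthesis after each stranded consonant: /z/ → /zɛ/, /k/ → /kɛ/, /n/ → /nɛ/.

zɛʃɛmkɛnɛ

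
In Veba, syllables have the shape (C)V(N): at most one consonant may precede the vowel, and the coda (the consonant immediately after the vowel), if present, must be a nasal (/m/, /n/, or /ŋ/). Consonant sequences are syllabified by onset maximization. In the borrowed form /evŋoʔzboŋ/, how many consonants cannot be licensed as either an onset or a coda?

3

Syllabifying with onset maximization leaves /v/, /ʔ/, /z/ stranded (only a nasal (/m/, /n/, or /ŋ/) is licensed in coda position; onsets are limited to one consonant).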